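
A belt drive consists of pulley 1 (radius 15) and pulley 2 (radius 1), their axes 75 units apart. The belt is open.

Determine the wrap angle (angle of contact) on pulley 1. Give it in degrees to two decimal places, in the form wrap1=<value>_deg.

open belt: β = asin((r2−r1)/C) = asin(-14/75) = -10.7583°
wrap1 = π − 2β = 201.5166°
wrap2 = π + 2β = 158.4834°

wrap1=201.52_deg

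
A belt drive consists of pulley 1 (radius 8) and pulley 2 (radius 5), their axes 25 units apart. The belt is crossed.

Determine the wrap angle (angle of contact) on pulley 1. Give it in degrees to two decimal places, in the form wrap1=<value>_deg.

wrap1=242.66_deg

crossed belt: β = asin((r1+r2)/C) = asin(13/25) = 31.3323°
wrap1 = wrap2 = π + 2β = 242.6645°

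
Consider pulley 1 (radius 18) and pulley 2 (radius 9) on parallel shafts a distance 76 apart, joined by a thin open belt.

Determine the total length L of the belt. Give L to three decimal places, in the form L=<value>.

L=237.890

open belt: β = asin((r2−r1)/C) = asin(-9/76) = -6.8010°
wrap1 = π − 2β = 193.6020°
wrap2 = π + 2β = 166.3980°
tangent length = C·cosβ = 75.4652
L = r1·wrap1 + r2·wrap2 + 2·C·cosβ = 18·3.3790 + 9·2.9042 + 2·75.4652 = 237.8900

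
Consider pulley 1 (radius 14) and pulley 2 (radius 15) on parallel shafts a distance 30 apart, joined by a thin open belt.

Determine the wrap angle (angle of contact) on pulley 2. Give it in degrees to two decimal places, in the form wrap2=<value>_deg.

open belt: β = asin((r2−r1)/C) = asin(1/30) = 1.9102°
wrap1 = π − 2β = 176.1796°
wrap2 = π + 2β = 183.8204°

wrap2=183.82_deg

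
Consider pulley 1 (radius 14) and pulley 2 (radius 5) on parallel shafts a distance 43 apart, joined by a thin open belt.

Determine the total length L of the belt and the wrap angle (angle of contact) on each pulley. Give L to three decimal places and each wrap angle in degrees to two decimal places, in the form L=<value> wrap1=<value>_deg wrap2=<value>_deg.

open belt: β = asin((r2−r1)/C) = asin(-9/43) = -12.0815°
wrap1 = π − 2β = 204.1629°
wrap2 = π + 2β = 155.8371°
tangent length = C·cosβ = 42.0476
L = r1·wrap1 + r2·wrap2 + 2·C·cosβ = 14·3.5633 + 5·2.7199 + 2·42.0476 = 147.5810

L=147.581 wrap1=204.16_deg wrap2=155.84_deg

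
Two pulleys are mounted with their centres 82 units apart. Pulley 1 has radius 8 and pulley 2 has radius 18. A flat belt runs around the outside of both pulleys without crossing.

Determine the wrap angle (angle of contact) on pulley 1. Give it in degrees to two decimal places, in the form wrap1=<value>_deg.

wrap1=165.99_deg

open belt: β = asin((r2−r1)/C) = asin(10/82) = 7.0047°
wrap1 = π − 2β = 165.9905°
wrap2 = π + 2β = 194.0095°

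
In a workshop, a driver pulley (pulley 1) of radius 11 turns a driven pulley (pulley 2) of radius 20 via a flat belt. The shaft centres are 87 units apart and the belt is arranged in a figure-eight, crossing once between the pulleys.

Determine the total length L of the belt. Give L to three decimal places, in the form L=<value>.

crossed belt: β = asin((r1+r2)/C) = asin(31/87) = 20.8745°
wrap1 = wrap2 = π + 2β = 221.7490°
tangent length = C·cosβ = 81.2896
L = (r1+r2)·wrap + 2·C·cosβ = 31·3.8702 + 2·81.2896 = 282.5569

L=282.557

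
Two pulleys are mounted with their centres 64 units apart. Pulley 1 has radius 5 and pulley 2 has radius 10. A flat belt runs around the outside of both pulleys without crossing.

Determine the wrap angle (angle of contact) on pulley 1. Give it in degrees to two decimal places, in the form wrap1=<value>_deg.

open belt: β = asin((r2−r1)/C) = asin(5/64) = 4.4808°
wrap1 = π − 2β = 171.0384°
wrap2 = π + 2β = 188.9616°

wrap1=171.04_deg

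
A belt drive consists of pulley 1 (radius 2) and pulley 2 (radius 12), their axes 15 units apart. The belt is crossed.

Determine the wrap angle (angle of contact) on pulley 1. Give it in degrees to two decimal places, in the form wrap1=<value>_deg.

wrap1=317.92_deg

crossed belt: β = asin((r1+r2)/C) = asin(14/15) = 68.9605°
wrap1 = wrap2 = π + 2β = 317.9211°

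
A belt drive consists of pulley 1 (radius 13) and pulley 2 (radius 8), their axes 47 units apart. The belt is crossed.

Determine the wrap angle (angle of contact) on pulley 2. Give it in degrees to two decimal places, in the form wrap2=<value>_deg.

crossed belt: β = asin((r1+r2)/C) = asin(21/47) = 26.5391°
wrap1 = wrap2 = π + 2β = 233.0782°

wrap2=233.08_deg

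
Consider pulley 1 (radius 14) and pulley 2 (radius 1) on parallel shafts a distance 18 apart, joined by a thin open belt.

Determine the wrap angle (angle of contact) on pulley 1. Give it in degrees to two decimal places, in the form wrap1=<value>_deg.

wrap1=272.48_deg

open belt: β = asin((r2−r1)/C) = asin(-13/18) = -46.2383°
wrap1 = π − 2β = 272.4765°
wrap2 = π + 2β = 87.5235°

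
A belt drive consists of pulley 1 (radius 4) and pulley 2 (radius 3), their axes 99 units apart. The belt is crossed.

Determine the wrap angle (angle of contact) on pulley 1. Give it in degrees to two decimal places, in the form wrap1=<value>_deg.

crossed belt: β = asin((r1+r2)/C) = asin(7/99) = 4.0546°
wrap1 = wrap2 = π + 2β = 188.1092°

wrap1=188.11_deg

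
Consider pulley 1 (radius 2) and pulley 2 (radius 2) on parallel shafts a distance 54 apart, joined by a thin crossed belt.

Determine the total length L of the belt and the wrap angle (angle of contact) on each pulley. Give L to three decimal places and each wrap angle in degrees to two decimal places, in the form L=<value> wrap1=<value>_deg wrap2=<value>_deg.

crossed belt: β = asin((r1+r2)/C) = asin(4/54) = 4.2480°
wrap1 = wrap2 = π + 2β = 188.4960°
tangent length = C·cosβ = 53.8516
L = (r1+r2)·wrap + 2·C·cosβ = 4·3.2899 + 2·53.8516 = 120.8628

L=120.863 wrap1=188.50_deg wrap2=188.50_deg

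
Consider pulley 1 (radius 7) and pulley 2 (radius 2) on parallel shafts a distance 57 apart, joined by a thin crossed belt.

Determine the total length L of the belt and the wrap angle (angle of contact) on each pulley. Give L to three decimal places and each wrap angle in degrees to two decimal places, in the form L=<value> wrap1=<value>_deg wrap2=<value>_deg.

L=143.698 wrap1=198.17_deg wrap2=198.17_deg

crossed belt: β = asin((r1+r2)/C) = asin(9/57) = 9.0847°
wrap1 = wrap2 = π + 2β = 198.1694°
tangent length = C·cosβ = 56.2850
L = (r1+r2)·wrap + 2·C·cosβ = 9·3.4587 + 2·56.2850 = 143.6984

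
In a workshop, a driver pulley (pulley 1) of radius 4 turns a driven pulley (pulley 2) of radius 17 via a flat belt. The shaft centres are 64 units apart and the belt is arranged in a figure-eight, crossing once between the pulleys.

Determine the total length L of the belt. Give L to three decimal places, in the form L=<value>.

L=200.928

crossed belt: β = asin((r1+r2)/C) = asin(21/64) = 19.1550°
wrap1 = wrap2 = π + 2β = 218.3100°
tangent length = C·cosβ = 60.4566
L = (r1+r2)·wrap + 2·C·cosβ = 21·3.8102 + 2·60.4566 = 200.9280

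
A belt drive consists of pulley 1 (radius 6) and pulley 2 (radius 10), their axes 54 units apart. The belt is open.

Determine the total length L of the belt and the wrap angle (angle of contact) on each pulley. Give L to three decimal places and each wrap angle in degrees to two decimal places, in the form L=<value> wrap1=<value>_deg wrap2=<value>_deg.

open belt: β = asin((r2−r1)/C) = asin(4/54) = 4.2480°
wrap1 = π − 2β = 171.5040°
wrap2 = π + 2β = 188.4960°
tangent length = C·cosβ = 53.8516
L = r1·wrap1 + r2·wrap2 + 2·C·cosβ = 6·2.9933 + 10·3.2899 + 2·53.8516 = 158.5619

L=158.562 wrap1=171.50_deg wrap2=188.50_deg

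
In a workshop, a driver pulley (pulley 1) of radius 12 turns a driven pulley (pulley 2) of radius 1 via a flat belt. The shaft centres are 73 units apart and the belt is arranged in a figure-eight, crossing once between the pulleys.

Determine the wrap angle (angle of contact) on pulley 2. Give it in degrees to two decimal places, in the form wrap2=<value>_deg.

crossed belt: β = asin((r1+r2)/C) = asin(13/73) = 10.2581°
wrap1 = wrap2 = π + 2β = 200.5161°

wrap2=200.52_deg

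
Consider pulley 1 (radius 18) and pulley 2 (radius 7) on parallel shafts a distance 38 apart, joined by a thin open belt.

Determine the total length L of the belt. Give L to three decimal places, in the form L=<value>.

open belt: β = asin((r2−r1)/C) = asin(-11/38) = -16.8264°
wrap1 = π − 2β = 213.6529°
wrap2 = π + 2β = 146.3471°
tangent length = C·cosβ = 36.3731
L = r1·wrap1 + r2·wrap2 + 2·C·cosβ = 18·3.7289 + 7·2.5542 + 2·36.3731 = 157.7468

L=157.747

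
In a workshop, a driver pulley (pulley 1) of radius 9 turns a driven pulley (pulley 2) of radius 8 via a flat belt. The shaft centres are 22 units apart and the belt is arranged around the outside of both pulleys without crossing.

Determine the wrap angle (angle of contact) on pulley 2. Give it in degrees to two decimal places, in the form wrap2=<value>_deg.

open belt: β = asin((r2−r1)/C) = asin(-1/22) = -2.6053°
wrap1 = π − 2β = 185.2105°
wrap2 = π + 2β = 174.7895°

wrap2=174.79_deg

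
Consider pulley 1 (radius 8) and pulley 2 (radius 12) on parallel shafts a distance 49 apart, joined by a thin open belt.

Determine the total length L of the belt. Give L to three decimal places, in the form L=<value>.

open belt: β = asin((r2−r1)/C) = asin(4/49) = 4.6824°
wrap1 = π − 2β = 170.6352°
wrap2 = π + 2β = 189.3648°
tangent length = C·cosβ = 48.8365
L = r1·wrap1 + r2·wrap2 + 2·C·cosβ = 8·2.9781 + 12·3.3050 + 2·48.8365 = 161.1586

L=161.159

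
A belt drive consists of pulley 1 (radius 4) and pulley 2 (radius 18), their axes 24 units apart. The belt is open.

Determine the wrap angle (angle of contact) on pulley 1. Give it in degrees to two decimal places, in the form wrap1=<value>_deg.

open belt: β = asin((r2−r1)/C) = asin(14/24) = 35.6853°
wrap1 = π − 2β = 108.6293°
wrap2 = π + 2β = 251.3707°

wrap1=108.63_deg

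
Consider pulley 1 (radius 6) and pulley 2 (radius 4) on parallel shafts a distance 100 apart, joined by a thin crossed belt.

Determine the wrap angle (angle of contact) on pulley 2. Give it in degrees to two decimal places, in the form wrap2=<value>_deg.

crossed belt: β = asin((r1+r2)/C) = asin(10/100) = 5.7392°
wrap1 = wrap2 = π + 2β = 191.4783°

wrap2=191.48_deg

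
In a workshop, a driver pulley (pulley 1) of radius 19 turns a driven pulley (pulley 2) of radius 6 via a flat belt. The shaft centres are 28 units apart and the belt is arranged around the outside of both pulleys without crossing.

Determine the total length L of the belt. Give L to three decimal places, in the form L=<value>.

L=140.692

open belt: β = asin((r2−r1)/C) = asin(-13/28) = -27.6640°
wrap1 = π − 2β = 235.3280°
wrap2 = π + 2β = 124.6720°
tangent length = C·cosβ = 24.7992
L = r1·wrap1 + r2·wrap2 + 2·C·cosβ = 19·4.1072 + 6·2.1759 + 2·24.7992 = 140.6917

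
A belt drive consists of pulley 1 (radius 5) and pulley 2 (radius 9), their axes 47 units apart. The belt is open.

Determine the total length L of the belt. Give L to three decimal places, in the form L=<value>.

open belt: β = asin((r2−r1)/C) = asin(4/47) = 4.8821°
wrap1 = π − 2β = 170.2357°
wrap2 = π + 2β = 189.7643°
tangent length = C·cosβ = 46.8295
L = r1·wrap1 + r2·wrap2 + 2·C·cosβ = 5·2.9712 + 9·3.3120 + 2·46.8295 = 138.3229

L=138.323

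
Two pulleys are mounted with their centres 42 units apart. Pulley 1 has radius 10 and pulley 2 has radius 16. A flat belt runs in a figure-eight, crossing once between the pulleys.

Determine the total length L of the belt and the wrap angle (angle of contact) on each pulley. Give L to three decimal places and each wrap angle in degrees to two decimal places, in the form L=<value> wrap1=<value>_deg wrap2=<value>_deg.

crossed belt: β = asin((r1+r2)/C) = asin(26/42) = 38.2466°
wrap1 = wrap2 = π + 2β = 256.4932°
tangent length = C·cosβ = 32.9848
L = (r1+r2)·wrap + 2·C·cosβ = 26·4.4767 + 2·32.9848 = 182.3626

L=182.363 wrap1=256.49_deg wrap2=256.49_deg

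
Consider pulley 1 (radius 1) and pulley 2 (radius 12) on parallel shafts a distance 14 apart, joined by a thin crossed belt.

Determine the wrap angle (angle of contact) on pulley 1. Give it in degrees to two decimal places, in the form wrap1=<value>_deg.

crossed belt: β = asin((r1+r2)/C) = asin(13/14) = 68.2132°
wrap1 = wrap2 = π + 2β = 316.4264°

wrap1=316.43_deg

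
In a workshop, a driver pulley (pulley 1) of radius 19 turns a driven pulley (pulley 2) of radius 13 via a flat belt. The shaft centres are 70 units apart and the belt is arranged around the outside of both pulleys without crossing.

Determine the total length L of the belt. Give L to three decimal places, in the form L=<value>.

open belt: β = asin((r2−r1)/C) = asin(-6/70) = -4.9171°
wrap1 = π − 2β = 189.8342°
wrap2 = π + 2β = 170.1658°
tangent length = C·cosβ = 69.7424
L = r1·wrap1 + r2·wrap2 + 2·C·cosβ = 19·3.3132 + 13·2.9700 + 2·69.7424 = 241.0456

L=241.046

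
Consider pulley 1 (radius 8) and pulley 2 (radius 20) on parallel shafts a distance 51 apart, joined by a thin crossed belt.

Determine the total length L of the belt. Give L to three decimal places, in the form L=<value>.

crossed belt: β = asin((r1+r2)/C) = asin(28/51) = 33.2998°
wrap1 = wrap2 = π + 2β = 246.5996°
tangent length = C·cosβ = 42.6263
L = (r1+r2)·wrap + 2·C·cosβ = 28·4.3040 + 2·42.6263 = 205.7638

L=205.764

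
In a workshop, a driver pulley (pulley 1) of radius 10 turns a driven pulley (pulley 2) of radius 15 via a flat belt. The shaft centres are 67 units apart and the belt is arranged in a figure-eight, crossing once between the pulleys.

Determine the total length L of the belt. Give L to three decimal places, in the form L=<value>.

L=221.981

crossed belt: β = asin((r1+r2)/C) = asin(25/67) = 21.9090°
wrap1 = wrap2 = π + 2β = 223.8181°
tangent length = C·cosβ = 62.1611
L = (r1+r2)·wrap + 2·C·cosβ = 25·3.9064 + 2·62.1611 = 221.9812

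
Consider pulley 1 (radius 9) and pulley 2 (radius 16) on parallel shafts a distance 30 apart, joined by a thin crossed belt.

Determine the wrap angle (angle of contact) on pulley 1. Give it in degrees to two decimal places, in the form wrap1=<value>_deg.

crossed belt: β = asin((r1+r2)/C) = asin(25/30) = 56.4427°
wrap1 = wrap2 = π + 2β = 292.8854°

wrap1=292.89_deg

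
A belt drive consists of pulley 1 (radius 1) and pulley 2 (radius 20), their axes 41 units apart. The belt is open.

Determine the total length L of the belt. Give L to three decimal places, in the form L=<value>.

L=156.947

open belt: β = asin((r2−r1)/C) = asin(19/41) = 27.6077°
wrap1 = π − 2β = 124.7847°
wrap2 = π + 2β = 235.2153°
tangent length = C·cosβ = 36.3318
L = r1·wrap1 + r2·wrap2 + 2·C·cosβ = 1·2.1779 + 20·4.1053 + 2·36.3318 = 156.9472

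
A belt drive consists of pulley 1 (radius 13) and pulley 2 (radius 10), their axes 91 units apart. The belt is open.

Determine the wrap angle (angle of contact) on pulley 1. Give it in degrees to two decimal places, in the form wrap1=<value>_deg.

open belt: β = asin((r2−r1)/C) = asin(-3/91) = -1.8892°
wrap1 = π − 2β = 183.7784°
wrap2 = π + 2β = 176.2216°

wrap1=183.78_deg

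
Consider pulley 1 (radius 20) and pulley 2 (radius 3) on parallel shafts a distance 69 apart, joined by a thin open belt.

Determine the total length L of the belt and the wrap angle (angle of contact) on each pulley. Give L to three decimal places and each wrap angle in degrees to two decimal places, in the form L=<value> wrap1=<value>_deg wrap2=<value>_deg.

open belt: β = asin((r2−r1)/C) = asin(-17/69) = -14.2632°
wrap1 = π − 2β = 208.5264°
wrap2 = π + 2β = 151.4736°
tangent length = C·cosβ = 66.8730
L = r1·wrap1 + r2·wrap2 + 2·C·cosβ = 20·3.6395 + 3·2.6437 + 2·66.8730 = 214.4666

L=214.467 wrap1=208.53_deg wrap2=151.47_deg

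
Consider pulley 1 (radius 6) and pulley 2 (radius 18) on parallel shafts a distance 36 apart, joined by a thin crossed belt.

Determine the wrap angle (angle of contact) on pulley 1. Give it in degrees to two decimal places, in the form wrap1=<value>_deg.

crossed belt: β = asin((r1+r2)/C) = asin(24/36) = 41.8103°
wrap1 = wrap2 = π + 2β = 263.6206°

wrap1=263.62_deg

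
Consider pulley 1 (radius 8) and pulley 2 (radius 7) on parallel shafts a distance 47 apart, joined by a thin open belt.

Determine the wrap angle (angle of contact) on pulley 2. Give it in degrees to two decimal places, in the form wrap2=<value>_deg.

wrap2=177.56_deg

open belt: β = asin((r2−r1)/C) = asin(-1/47) = -1.2192°
wrap1 = π − 2β = 182.4383°
wrap2 = π + 2β = 177.5617°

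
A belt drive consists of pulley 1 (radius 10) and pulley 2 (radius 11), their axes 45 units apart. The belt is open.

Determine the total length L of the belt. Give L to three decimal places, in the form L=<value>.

L=155.996

open belt: β = asin((r2−r1)/C) = asin(1/45) = 1.2733°
wrap1 = π − 2β = 177.4533°
wrap2 = π + 2β = 182.5467°
tangent length = C·cosβ = 44.9889
L = r1·wrap1 + r2·wrap2 + 2·C·cosβ = 10·3.0971 + 11·3.1860 + 2·44.9889 = 155.9957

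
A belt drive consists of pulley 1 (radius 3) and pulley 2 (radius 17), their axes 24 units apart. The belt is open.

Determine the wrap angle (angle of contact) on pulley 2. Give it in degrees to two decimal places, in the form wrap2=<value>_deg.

open belt: β = asin((r2−r1)/C) = asin(14/24) = 35.6853°
wrap1 = π − 2β = 108.6293°
wrap2 = π + 2β = 251.3707°

wrap2=251.37_deg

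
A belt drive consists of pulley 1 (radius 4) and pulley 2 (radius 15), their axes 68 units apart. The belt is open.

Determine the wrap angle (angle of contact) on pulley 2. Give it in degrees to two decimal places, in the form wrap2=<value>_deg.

wrap2=198.62_deg

open belt: β = asin((r2−r1)/C) = asin(11/68) = 9.3093°
wrap1 = π − 2β = 161.3813°
wrap2 = π + 2β = 198.6187°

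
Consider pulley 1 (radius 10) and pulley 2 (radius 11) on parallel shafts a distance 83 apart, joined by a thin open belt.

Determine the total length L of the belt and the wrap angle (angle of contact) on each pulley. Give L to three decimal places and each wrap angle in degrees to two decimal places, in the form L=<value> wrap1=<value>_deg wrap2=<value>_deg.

L=231.985 wrap1=178.62_deg wrap2=181.38_deg

open belt: β = asin((r2−r1)/C) = asin(1/83) = 0.6903°
wrap1 = π − 2β = 178.6193°
wrap2 = π + 2β = 181.3807°
tangent length = C·cosβ = 82.9940
L = r1·wrap1 + r2·wrap2 + 2·C·cosβ = 10·3.1175 + 11·3.1657 + 2·82.9940 = 231.9855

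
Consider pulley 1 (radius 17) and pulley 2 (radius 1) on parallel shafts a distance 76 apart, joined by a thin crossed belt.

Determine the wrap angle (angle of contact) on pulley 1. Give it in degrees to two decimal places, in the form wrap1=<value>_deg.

crossed belt: β = asin((r1+r2)/C) = asin(18/76) = 13.7002°
wrap1 = wrap2 = π + 2β = 207.4005°

wrap1=207.40_deg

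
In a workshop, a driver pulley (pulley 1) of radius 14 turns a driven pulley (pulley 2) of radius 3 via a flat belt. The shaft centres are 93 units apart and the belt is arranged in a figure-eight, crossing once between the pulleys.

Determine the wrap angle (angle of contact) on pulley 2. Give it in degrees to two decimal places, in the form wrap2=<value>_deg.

wrap2=201.07_deg

crossed belt: β = asin((r1+r2)/C) = asin(17/93) = 10.5326°
wrap1 = wrap2 = π + 2β = 201.0653°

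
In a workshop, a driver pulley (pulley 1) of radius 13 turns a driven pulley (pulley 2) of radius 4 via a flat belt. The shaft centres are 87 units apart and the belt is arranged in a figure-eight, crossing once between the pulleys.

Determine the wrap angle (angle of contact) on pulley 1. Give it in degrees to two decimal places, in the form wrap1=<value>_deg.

wrap1=202.54_deg

crossed belt: β = asin((r1+r2)/C) = asin(17/87) = 11.2682°
wrap1 = wrap2 = π + 2β = 202.5365°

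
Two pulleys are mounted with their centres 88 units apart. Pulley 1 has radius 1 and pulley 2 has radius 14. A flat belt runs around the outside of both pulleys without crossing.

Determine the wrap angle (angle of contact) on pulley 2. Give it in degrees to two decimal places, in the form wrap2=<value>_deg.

wrap2=196.99_deg

open belt: β = asin((r2−r1)/C) = asin(13/88) = 8.4952°
wrap1 = π − 2β = 163.0095°
wrap2 = π + 2β = 196.9905°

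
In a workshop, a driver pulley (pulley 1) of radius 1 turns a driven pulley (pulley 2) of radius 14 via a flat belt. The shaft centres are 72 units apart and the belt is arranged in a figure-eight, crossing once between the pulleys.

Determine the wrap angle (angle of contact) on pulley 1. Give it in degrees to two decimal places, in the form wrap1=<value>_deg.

wrap1=204.05_deg

crossed belt: β = asin((r1+r2)/C) = asin(15/72) = 12.0247°
wrap1 = wrap2 = π + 2β = 204.0494°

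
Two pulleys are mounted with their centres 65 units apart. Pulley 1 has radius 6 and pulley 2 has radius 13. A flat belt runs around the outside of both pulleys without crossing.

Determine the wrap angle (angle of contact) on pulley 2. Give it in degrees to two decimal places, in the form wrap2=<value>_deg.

open belt: β = asin((r2−r1)/C) = asin(7/65) = 6.1823°
wrap1 = π − 2β = 167.6354°
wrap2 = π + 2β = 192.3646°

wrap2=192.36_deg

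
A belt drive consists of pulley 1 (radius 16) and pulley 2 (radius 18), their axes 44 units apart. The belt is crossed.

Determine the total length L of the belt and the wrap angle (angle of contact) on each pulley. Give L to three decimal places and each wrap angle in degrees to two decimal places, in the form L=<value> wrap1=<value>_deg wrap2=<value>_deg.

crossed belt: β = asin((r1+r2)/C) = asin(34/44) = 50.5994°
wrap1 = wrap2 = π + 2β = 281.1989°
tangent length = C·cosβ = 27.9285
L = (r1+r2)·wrap + 2·C·cosβ = 34·4.9078 + 2·27.9285 = 222.7237

L=222.724 wrap1=281.20_deg wrap2=281.20_deg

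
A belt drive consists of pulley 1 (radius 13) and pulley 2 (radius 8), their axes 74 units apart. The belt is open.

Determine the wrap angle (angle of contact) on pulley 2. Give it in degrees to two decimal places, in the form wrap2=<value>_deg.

wrap2=172.25_deg

open belt: β = asin((r2−r1)/C) = asin(-5/74) = -3.8743°
wrap1 = π − 2β = 187.7486°
wrap2 = π + 2β = 172.2514°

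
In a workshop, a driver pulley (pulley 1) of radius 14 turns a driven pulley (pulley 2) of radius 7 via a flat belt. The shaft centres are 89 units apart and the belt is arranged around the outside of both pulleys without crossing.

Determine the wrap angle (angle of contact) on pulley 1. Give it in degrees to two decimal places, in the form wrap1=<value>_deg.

open belt: β = asin((r2−r1)/C) = asin(-7/89) = -4.5111°
wrap1 = π − 2β = 189.0221°
wrap2 = π + 2β = 170.9779°

wrap1=189.02_deg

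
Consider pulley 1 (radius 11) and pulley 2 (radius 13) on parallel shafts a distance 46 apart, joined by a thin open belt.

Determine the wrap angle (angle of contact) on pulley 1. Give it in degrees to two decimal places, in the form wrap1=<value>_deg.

open belt: β = asin((r2−r1)/C) = asin(2/46) = 2.4919°
wrap1 = π − 2β = 175.0162°
wrap2 = π + 2β = 184.9838°

wrap1=175.02_deg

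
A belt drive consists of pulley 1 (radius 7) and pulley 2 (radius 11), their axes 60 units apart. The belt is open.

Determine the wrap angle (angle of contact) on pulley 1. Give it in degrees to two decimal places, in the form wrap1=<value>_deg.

open belt: β = asin((r2−r1)/C) = asin(4/60) = 3.8226°
wrap1 = π − 2β = 172.3549°
wrap2 = π + 2β = 187.6451°

wrap1=172.35_deg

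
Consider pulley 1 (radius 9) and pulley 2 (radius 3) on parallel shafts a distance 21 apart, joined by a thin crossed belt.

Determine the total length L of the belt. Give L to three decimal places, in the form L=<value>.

L=86.764

crossed belt: β = asin((r1+r2)/C) = asin(12/21) = 34.8499°
wrap1 = wrap2 = π + 2β = 249.6998°
tangent length = C·cosβ = 17.2337
L = (r1+r2)·wrap + 2·C·cosβ = 12·4.3581 + 2·17.2337 = 86.7644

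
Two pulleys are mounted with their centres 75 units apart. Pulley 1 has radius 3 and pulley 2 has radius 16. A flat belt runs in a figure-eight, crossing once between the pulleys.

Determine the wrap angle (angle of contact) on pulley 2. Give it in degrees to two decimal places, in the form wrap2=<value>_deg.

crossed belt: β = asin((r1+r2)/C) = asin(19/75) = 14.6748°
wrap1 = wrap2 = π + 2β = 209.3497°

wrap2=209.35_deg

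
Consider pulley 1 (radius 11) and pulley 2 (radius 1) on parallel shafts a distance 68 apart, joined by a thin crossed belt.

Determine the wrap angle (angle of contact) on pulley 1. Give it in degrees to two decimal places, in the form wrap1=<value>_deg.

crossed belt: β = asin((r1+r2)/C) = asin(12/68) = 10.1642°
wrap1 = wrap2 = π + 2β = 200.3285°

wrap1=200.33_deg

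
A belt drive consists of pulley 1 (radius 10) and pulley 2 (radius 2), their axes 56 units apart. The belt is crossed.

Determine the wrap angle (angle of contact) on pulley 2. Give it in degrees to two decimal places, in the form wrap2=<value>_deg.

crossed belt: β = asin((r1+r2)/C) = asin(12/56) = 12.3736°
wrap1 = wrap2 = π + 2β = 204.7473°

wrap2=204.75_deg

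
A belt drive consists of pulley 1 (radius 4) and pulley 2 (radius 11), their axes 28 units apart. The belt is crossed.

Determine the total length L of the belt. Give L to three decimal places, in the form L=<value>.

crossed belt: β = asin((r1+r2)/C) = asin(15/28) = 32.3924°
wrap1 = wrap2 = π + 2β = 244.7847°
tangent length = C·cosβ = 23.6432
L = (r1+r2)·wrap + 2·C·cosβ = 15·4.2723 + 2·23.6432 = 111.3709

L=111.371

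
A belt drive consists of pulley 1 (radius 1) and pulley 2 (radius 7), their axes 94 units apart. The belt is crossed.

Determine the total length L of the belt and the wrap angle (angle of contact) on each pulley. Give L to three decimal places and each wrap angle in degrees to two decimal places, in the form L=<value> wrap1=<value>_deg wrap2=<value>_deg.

crossed belt: β = asin((r1+r2)/C) = asin(8/94) = 4.8821°
wrap1 = wrap2 = π + 2β = 189.7643°
tangent length = C·cosβ = 93.6590
L = (r1+r2)·wrap + 2·C·cosβ = 8·3.3120 + 2·93.6590 = 213.8140

L=213.814 wrap1=189.76_deg wrap2=189.76_deg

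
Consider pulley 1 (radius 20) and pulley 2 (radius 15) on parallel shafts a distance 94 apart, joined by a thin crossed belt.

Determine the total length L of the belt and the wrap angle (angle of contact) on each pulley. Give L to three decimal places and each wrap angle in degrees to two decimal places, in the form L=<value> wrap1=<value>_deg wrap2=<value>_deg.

L=311.145 wrap1=223.72_deg wrap2=223.72_deg

crossed belt: β = asin((r1+r2)/C) = asin(35/94) = 21.8600°
wrap1 = wrap2 = π + 2β = 223.7201°
tangent length = C·cosβ = 87.2410
L = (r1+r2)·wrap + 2·C·cosβ = 35·3.9047 + 2·87.2410 = 311.1449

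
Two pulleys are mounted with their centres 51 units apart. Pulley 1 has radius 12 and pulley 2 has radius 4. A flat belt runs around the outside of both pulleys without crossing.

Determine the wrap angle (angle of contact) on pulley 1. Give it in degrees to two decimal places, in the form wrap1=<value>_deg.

open belt: β = asin((r2−r1)/C) = asin(-8/51) = -9.0248°
wrap1 = π − 2β = 198.0497°
wrap2 = π + 2β = 161.9503°

wrap1=198.05_deg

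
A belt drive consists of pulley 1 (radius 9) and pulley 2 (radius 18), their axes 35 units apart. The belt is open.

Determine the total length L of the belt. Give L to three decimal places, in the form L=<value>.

open belt: β = asin((r2−r1)/C) = asin(9/35) = 14.9006°
wrap1 = π − 2β = 150.1988°
wrap2 = π + 2β = 209.8012°
tangent length = C·cosβ = 33.8231
L = r1·wrap1 + r2·wrap2 + 2·C·cosβ = 9·2.6215 + 18·3.6617 + 2·33.8231 = 157.1503

L=157.150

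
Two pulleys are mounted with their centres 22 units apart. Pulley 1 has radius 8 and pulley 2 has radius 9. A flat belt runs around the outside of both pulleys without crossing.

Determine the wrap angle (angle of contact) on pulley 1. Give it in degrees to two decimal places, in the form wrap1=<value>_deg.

open belt: β = asin((r2−r1)/C) = asin(1/22) = 2.6053°
wrap1 = π − 2β = 174.7895°
wrap2 = π + 2β = 185.2105°

wrap1=174.79_deg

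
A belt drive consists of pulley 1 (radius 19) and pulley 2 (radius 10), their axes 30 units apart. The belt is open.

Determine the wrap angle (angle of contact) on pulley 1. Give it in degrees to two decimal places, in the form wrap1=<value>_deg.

wrap1=214.92_deg

open belt: β = asin((r2−r1)/C) = asin(-9/30) = -17.4576°
wrap1 = π − 2β = 214.9152°
wrap2 = π + 2β = 145.0848°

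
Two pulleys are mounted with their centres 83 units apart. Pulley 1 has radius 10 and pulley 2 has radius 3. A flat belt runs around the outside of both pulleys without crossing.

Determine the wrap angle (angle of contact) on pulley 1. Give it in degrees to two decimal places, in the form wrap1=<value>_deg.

wrap1=189.68_deg

open belt: β = asin((r2−r1)/C) = asin(-7/83) = -4.8379°
wrap1 = π − 2β = 189.6758°
wrap2 = π + 2β = 170.3242°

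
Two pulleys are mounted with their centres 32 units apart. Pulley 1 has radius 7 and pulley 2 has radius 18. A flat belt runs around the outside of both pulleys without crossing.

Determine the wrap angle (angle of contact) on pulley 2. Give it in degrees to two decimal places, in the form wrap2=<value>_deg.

open belt: β = asin((r2−r1)/C) = asin(11/32) = 20.1055°
wrap1 = π − 2β = 139.7890°
wrap2 = π + 2β = 220.2110°

wrap2=220.21_deg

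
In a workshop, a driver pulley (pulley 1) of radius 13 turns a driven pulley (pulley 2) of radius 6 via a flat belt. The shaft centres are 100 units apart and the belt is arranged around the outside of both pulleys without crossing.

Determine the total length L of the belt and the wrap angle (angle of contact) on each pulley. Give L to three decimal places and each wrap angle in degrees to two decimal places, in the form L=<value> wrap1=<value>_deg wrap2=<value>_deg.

open belt: β = asin((r2−r1)/C) = asin(-7/100) = -4.0140°
wrap1 = π − 2β = 188.0280°
wrap2 = π + 2β = 171.9720°
tangent length = C·cosβ = 99.7547
L = r1·wrap1 + r2·wrap2 + 2·C·cosβ = 13·3.2817 + 6·3.0015 + 2·99.7547 = 260.1805

L=260.180 wrap1=188.03_deg wrap2=171.97_deg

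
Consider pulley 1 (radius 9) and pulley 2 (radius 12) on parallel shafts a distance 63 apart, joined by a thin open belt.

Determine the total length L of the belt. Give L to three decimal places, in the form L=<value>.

open belt: β = asin((r2−r1)/C) = asin(3/63) = 2.7294°
wrap1 = π − 2β = 174.5412°
wrap2 = π + 2β = 185.4588°
tangent length = C·cosβ = 62.9285
L = r1·wrap1 + r2·wrap2 + 2·C·cosβ = 9·3.0463 + 12·3.2369 + 2·62.9285 = 192.1163

L=192.116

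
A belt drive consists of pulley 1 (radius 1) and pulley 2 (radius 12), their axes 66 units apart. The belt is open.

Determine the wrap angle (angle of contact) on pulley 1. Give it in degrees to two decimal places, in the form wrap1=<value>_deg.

open belt: β = asin((r2−r1)/C) = asin(11/66) = 9.5941°
wrap1 = π − 2β = 160.8119°
wrap2 = π + 2β = 199.1881°

wrap1=160.81_deg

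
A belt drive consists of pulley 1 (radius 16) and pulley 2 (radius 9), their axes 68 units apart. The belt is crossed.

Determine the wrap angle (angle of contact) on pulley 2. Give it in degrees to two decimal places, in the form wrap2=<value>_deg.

wrap2=223.14_deg

crossed belt: β = asin((r1+r2)/C) = asin(25/68) = 21.5706°
wrap1 = wrap2 = π + 2β = 223.1412°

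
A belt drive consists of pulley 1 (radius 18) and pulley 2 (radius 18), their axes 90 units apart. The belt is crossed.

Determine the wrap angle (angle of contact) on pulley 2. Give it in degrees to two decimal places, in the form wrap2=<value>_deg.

crossed belt: β = asin((r1+r2)/C) = asin(36/90) = 23.5782°
wrap1 = wrap2 = π + 2β = 227.1564°

wrap2=227.16_deg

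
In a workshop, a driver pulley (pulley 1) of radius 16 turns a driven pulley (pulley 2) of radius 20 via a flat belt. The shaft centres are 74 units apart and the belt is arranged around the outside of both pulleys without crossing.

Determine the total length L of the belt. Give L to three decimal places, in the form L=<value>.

open belt: β = asin((r2−r1)/C) = asin(4/74) = 3.0986°
wrap1 = π − 2β = 173.8028°
wrap2 = π + 2β = 186.1972°
tangent length = C·cosβ = 73.8918
L = r1·wrap1 + r2·wrap2 + 2·C·cosβ = 16·3.0334 + 20·3.2498 + 2·73.8918 = 261.3136

L=261.314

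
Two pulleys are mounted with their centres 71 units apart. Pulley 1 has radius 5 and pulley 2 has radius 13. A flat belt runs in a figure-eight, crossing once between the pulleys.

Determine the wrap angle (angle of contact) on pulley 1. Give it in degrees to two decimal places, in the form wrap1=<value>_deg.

crossed belt: β = asin((r1+r2)/C) = asin(18/71) = 14.6860°
wrap1 = wrap2 = π + 2β = 209.3719°

wrap1=209.37_deg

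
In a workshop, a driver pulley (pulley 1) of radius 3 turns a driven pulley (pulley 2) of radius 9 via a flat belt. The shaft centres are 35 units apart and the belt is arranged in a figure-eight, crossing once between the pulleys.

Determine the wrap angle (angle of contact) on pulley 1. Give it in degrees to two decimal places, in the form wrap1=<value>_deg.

wrap1=220.10_deg

crossed belt: β = asin((r1+r2)/C) = asin(12/35) = 20.0510°
wrap1 = wrap2 = π + 2β = 220.1021°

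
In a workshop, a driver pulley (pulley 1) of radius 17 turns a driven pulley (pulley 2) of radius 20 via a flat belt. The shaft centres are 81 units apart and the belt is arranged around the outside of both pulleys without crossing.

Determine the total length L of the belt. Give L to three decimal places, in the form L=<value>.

open belt: β = asin((r2−r1)/C) = asin(3/81) = 2.1226°
wrap1 = π − 2β = 175.7549°
wrap2 = π + 2β = 184.2451°
tangent length = C·cosβ = 80.9444
L = r1·wrap1 + r2·wrap2 + 2·C·cosβ = 17·3.0675 + 20·3.2157 + 2·80.9444 = 278.3501

L=278.350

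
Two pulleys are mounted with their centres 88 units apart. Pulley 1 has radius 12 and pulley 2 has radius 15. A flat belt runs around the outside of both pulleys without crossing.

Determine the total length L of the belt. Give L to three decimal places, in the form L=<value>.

L=260.925

open belt: β = asin((r2−r1)/C) = asin(3/88) = 1.9536°
wrap1 = π − 2β = 176.0927°
wrap2 = π + 2β = 183.9073°
tangent length = C·cosβ = 87.9488
L = r1·wrap1 + r2·wrap2 + 2·C·cosβ = 12·3.0734 + 15·3.2098 + 2·87.9488 = 260.9253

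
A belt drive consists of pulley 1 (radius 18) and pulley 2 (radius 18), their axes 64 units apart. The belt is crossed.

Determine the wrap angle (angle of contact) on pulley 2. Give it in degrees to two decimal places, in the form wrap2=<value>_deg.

crossed belt: β = asin((r1+r2)/C) = asin(36/64) = 34.2289°
wrap1 = wrap2 = π + 2β = 248.4577°

wrap2=248.46_deg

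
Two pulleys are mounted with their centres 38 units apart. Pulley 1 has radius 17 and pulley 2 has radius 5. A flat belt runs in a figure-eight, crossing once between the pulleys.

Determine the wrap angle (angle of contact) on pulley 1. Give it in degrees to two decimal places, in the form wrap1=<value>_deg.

wrap1=250.75_deg

crossed belt: β = asin((r1+r2)/C) = asin(22/38) = 35.3765°
wrap1 = wrap2 = π + 2β = 250.7531°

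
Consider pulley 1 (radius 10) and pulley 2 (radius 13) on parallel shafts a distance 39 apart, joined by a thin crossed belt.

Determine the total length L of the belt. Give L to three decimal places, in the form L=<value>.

L=164.263

crossed belt: β = asin((r1+r2)/C) = asin(23/39) = 36.1388°
wrap1 = wrap2 = π + 2β = 252.2776°
tangent length = C·cosβ = 31.4960
L = (r1+r2)·wrap + 2·C·cosβ = 23·4.4031 + 2·31.4960 = 164.2628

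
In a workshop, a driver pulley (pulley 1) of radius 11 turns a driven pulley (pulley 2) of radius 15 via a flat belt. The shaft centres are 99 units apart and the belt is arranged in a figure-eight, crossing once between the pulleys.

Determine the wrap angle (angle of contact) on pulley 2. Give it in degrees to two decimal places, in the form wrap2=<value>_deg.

wrap2=210.45_deg

crossed belt: β = asin((r1+r2)/C) = asin(26/99) = 15.2260°
wrap1 = wrap2 = π + 2β = 210.4519°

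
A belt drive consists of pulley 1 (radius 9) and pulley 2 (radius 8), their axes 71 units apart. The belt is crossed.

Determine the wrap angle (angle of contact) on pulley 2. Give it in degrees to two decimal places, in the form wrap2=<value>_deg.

wrap2=207.71_deg

crossed belt: β = asin((r1+r2)/C) = asin(17/71) = 13.8533°
wrap1 = wrap2 = π + 2β = 207.7066°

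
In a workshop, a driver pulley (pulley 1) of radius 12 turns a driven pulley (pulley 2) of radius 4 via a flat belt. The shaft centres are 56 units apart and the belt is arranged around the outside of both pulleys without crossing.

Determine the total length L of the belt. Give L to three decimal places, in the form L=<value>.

L=163.410

open belt: β = asin((r2−r1)/C) = asin(-8/56) = -8.2132°
wrap1 = π − 2β = 196.4264°
wrap2 = π + 2β = 163.5736°
tangent length = C·cosβ = 55.4256
L = r1·wrap1 + r2·wrap2 + 2·C·cosβ = 12·3.4283 + 4·2.8549 + 2·55.4256 = 163.4103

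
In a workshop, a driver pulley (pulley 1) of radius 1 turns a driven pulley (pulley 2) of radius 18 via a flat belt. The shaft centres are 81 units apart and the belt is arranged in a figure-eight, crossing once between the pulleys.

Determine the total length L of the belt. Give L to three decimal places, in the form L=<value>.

crossed belt: β = asin((r1+r2)/C) = asin(19/81) = 13.5662°
wrap1 = wrap2 = π + 2β = 207.1323°
tangent length = C·cosβ = 78.7401
L = (r1+r2)·wrap + 2·C·cosβ = 19·3.6151 + 2·78.7401 = 226.1678

L=226.168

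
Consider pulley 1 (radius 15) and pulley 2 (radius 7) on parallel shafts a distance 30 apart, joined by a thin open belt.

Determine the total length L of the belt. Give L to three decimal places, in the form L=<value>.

open belt: β = asin((r2−r1)/C) = asin(-8/30) = -15.4660°
wrap1 = π − 2β = 210.9320°
wrap2 = π + 2β = 149.0680°
tangent length = C·cosβ = 28.9137
L = r1·wrap1 + r2·wrap2 + 2·C·cosβ = 15·3.6815 + 7·2.6017 + 2·28.9137 = 131.2613

L=131.261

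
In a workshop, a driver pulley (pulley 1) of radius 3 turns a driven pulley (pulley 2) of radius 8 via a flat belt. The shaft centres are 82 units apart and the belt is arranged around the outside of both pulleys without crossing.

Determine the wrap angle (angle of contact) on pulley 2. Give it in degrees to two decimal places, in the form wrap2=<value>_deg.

open belt: β = asin((r2−r1)/C) = asin(5/82) = 3.4958°
wrap1 = π − 2β = 173.0084°
wrap2 = π + 2β = 186.9916°

wrap2=186.99_deg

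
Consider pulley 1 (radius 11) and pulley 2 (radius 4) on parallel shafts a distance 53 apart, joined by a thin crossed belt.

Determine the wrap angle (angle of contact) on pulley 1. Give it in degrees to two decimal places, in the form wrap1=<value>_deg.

crossed belt: β = asin((r1+r2)/C) = asin(15/53) = 16.4405°
wrap1 = wrap2 = π + 2β = 212.8809°

wrap1=212.88_deg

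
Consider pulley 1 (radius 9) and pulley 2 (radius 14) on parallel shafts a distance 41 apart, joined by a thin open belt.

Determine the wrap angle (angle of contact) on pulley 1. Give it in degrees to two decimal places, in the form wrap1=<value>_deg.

wrap1=165.99_deg

open belt: β = asin((r2−r1)/C) = asin(5/41) = 7.0047°
wrap1 = π − 2β = 165.9905°
wrap2 = π + 2β = 194.0095°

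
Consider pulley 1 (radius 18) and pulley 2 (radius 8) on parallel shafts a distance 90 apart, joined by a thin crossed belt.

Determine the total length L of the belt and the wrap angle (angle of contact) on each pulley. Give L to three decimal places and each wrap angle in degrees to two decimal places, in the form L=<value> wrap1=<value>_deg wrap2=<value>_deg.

L=269.246 wrap1=213.58_deg wrap2=213.58_deg

crossed belt: β = asin((r1+r2)/C) = asin(26/90) = 16.7914°
wrap1 = wrap2 = π + 2β = 213.5829°
tangent length = C·cosβ = 86.1626
L = (r1+r2)·wrap + 2·C·cosβ = 26·3.7277 + 2·86.1626 = 269.2461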